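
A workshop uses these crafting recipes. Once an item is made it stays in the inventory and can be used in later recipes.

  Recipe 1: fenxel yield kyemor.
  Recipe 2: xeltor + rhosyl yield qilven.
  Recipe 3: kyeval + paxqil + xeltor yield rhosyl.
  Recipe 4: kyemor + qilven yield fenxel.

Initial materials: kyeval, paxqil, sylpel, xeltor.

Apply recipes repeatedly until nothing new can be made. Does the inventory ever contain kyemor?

kyemor would need fenxel (Recipe 1), but fenxel is never obtained.

No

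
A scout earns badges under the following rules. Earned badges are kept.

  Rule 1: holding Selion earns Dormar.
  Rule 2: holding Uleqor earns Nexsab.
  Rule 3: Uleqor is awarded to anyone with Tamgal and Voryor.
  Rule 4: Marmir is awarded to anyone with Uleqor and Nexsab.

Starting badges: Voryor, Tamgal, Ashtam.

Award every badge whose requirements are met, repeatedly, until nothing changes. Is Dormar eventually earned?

Dormar would need Selion (Rule 1), but Selion is never earned.

No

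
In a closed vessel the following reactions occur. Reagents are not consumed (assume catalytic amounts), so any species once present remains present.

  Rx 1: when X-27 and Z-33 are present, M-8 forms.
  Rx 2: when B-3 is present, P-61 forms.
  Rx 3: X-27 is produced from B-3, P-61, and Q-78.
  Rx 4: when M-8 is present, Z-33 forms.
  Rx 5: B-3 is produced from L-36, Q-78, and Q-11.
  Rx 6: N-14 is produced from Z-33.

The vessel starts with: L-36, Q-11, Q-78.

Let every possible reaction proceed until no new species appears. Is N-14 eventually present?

No

N-14 would need Z-33 (Rx 6), but Z-33 never forms.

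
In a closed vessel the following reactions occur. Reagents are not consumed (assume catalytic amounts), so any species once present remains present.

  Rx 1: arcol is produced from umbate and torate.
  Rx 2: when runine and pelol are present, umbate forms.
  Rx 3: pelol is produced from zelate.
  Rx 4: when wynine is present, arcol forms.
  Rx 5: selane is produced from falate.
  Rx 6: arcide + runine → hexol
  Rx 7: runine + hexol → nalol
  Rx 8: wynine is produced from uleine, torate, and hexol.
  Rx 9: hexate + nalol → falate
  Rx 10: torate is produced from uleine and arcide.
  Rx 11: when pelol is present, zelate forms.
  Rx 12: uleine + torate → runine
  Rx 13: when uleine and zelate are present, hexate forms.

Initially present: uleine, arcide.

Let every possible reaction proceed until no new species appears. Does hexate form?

hexate would need uleine and zelate (Rx 13), but zelate never forms.

No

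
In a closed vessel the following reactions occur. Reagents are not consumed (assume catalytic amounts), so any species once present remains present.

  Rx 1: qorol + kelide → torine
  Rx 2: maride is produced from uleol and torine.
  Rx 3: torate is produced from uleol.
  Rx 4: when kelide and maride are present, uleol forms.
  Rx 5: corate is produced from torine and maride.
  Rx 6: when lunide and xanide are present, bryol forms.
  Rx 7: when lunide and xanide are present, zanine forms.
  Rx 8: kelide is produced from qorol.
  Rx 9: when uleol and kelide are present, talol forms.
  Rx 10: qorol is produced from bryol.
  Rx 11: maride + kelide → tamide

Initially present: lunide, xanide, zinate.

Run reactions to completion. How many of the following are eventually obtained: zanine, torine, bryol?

3

lunide and xanide present → bryol forms (Rx 6).
lunide and xanide present → zanine forms (Rx 7).
bryol present → qorol forms (Rx 10).
qorol present → kelide forms (Rx 8).
qorol and kelide present → torine forms (Rx 1).
zanine: reached.
torine: reached.
bryol: reached.
All 3 are reached.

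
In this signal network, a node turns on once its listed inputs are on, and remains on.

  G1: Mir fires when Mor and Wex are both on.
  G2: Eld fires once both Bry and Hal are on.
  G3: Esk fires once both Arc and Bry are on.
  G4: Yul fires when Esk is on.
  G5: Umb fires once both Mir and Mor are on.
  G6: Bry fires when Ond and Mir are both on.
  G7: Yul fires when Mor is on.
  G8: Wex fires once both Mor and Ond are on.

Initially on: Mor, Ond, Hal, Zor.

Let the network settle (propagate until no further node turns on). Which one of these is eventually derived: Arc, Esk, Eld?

Eld

G8: Mor and Ond on → Wex on.
G1: Mor and Wex on → Mir on.
Ond and Mir are on, so Bry fires (G6).
Bry and Hal are on, so Eld fires (G2).
Esk would need Arc and Bry (G3), but Arc never turns on. No rule produces Arc, and it is not given.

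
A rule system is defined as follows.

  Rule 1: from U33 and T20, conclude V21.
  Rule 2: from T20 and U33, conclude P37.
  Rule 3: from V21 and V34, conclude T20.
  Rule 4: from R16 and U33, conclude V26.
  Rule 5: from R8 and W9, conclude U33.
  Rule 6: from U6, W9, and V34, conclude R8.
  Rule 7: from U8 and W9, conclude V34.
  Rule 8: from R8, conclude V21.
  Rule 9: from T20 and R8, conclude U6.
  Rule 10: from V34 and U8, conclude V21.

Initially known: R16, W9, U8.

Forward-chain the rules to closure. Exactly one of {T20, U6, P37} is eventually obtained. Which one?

T20

From U8 and W9, Rule 7 gives V34.
From V34 and U8, Rule 10 gives V21.
From V21 and V34, Rule 3 gives T20.
P37 would need T20 and U33 (Rule 2), but U33 is never established. U6 would need T20 and R8 (Rule 9), but R8 is never established.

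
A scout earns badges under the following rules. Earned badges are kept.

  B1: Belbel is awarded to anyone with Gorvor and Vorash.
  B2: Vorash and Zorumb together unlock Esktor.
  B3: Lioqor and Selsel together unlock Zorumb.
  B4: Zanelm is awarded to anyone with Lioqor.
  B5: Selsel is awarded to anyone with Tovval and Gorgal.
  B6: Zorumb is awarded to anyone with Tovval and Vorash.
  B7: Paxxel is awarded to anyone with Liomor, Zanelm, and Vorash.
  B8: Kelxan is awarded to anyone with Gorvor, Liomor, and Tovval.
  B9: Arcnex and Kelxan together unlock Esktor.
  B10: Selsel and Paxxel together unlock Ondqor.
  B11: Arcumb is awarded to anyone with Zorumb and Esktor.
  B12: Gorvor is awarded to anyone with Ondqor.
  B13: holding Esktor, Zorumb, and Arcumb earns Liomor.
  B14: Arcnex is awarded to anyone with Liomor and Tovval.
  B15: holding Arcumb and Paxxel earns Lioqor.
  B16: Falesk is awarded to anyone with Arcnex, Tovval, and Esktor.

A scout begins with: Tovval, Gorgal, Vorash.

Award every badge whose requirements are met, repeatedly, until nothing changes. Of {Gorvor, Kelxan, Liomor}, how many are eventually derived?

With Tovval and Vorash, Zorumb is earned (B6).
With Vorash and Zorumb, Esktor is earned (B2).
With Zorumb and Esktor, Arcumb is earned (B11).
With Esktor, Zorumb, and Arcumb, Liomor is earned (B13).
Gorvor would need Ondqor (B12), but Ondqor is never earned.
Kelxan would need Gorvor, Liomor, and Tovval (B8), but Gorvor is never earned.
Liomor: reached.
Reached: Liomor — 1 of the 3.

1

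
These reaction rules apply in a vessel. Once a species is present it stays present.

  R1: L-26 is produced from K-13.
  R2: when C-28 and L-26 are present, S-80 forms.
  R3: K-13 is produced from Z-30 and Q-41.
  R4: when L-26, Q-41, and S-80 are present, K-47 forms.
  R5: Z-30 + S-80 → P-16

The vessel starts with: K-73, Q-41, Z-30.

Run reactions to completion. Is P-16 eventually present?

P-16 would need Z-30 and S-80 (R5), but S-80 never forms.

No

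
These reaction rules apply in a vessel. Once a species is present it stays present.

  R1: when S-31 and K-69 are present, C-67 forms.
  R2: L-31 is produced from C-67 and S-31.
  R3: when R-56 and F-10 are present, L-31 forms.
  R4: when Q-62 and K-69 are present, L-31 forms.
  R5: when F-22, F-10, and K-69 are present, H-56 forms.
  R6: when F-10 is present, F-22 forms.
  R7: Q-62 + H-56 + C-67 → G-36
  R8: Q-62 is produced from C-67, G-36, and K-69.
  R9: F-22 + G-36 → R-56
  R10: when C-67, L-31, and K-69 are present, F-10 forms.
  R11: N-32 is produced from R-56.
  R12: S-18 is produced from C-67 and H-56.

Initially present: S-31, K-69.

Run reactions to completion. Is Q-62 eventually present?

No

Q-62 would need C-67, G-36, and K-69 (R8), but G-36 never forms.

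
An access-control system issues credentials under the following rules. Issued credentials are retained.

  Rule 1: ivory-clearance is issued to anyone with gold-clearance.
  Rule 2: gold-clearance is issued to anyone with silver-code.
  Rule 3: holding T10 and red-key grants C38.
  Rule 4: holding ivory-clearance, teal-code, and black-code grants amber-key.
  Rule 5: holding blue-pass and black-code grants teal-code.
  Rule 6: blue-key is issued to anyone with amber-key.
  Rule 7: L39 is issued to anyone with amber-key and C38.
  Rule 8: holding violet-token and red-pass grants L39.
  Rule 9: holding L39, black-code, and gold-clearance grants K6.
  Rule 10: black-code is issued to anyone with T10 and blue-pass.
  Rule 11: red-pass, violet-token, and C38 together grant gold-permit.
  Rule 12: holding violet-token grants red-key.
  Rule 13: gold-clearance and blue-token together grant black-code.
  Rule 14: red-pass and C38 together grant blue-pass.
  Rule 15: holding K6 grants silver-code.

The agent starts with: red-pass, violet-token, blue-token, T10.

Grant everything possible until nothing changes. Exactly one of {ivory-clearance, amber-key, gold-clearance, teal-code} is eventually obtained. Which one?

teal-code

Holding violet-token grants red-key (Rule 12).
Holding T10 and red-key grants C38 (Rule 3).
Holding red-pass and C38 grants blue-pass (Rule 14).
Holding T10 and blue-pass grants black-code (Rule 10).
Holding blue-pass and black-code grants teal-code (Rule 5).
gold-clearance would need silver-code (Rule 2), but silver-code is never granted. amber-key would need ivory-clearance, teal-code, and black-code (Rule 4), but ivory-clearance is never granted. ivory-clearance would need gold-clearance (Rule 1), but gold-clearance is never granted.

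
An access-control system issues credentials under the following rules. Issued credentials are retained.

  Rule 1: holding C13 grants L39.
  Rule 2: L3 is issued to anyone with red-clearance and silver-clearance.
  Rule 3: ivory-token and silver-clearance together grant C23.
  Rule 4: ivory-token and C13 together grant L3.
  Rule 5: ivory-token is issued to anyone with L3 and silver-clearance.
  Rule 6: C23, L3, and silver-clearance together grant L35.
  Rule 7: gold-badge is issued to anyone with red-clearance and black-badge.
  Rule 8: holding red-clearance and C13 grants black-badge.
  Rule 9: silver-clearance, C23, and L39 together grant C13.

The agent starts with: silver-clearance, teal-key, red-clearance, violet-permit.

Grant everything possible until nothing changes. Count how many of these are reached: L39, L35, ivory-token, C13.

Holding red-clearance and silver-clearance grants L3 (Rule 2).
Holding L3 and silver-clearance grants ivory-token (Rule 5).
Holding ivory-token and silver-clearance grants C23 (Rule 3).
Holding C23, L3, and silver-clearance grants L35 (Rule 6).
L39 would need C13 (Rule 1), but C13 is never granted.
L35: reached.
ivory-token: reached.
C13 would need silver-clearance, C23, and L39 (Rule 9), but L39 is never granted.
Reached: L35 and ivory-token — 2 of the 4.

2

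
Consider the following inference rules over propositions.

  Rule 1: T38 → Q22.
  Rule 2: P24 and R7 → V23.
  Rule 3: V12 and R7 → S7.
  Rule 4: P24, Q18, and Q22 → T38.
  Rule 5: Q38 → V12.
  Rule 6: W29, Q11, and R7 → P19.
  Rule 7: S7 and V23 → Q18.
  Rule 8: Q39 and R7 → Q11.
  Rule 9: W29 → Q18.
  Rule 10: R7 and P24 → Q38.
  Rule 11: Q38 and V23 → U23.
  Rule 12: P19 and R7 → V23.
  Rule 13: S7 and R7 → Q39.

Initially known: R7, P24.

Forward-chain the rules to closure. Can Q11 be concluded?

Yes

From R7 and P24, Rule 10 gives Q38.
From Q38, Rule 5 gives V12.
V12 and R7 hold, so S7 follows (Rule 3).
From S7 and R7, Rule 13 gives Q39.
From Q39 and R7, Rule 8 gives Q11.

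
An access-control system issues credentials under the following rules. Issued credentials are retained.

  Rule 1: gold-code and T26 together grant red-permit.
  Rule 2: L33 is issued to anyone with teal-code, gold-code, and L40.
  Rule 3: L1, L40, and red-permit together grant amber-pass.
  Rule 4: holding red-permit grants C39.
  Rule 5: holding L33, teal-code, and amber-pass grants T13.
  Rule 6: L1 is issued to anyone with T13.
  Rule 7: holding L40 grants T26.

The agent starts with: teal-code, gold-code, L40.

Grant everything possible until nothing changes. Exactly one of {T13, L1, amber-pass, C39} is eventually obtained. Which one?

Holding L40 grants T26 (Rule 7).
Holding gold-code and T26 grants red-permit (Rule 1).
Holding red-permit grants C39 (Rule 4).
amber-pass would need L1, L40, and red-permit (Rule 3), but L1 is never granted. L1 would need T13 (Rule 6), but T13 is never granted. T13 would need L33, teal-code, and amber-pass (Rule 5), but amber-pass is never granted.

C39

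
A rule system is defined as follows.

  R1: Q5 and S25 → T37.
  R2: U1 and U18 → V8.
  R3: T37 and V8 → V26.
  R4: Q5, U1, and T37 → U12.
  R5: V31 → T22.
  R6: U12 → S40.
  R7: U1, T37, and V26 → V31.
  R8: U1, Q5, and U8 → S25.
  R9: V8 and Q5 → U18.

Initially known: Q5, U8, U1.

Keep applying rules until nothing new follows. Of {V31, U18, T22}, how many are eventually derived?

V31 would need U1, T37, and V26 (R7), but V26 is never established.
U18 would need V8 and Q5 (R9), but V8 is never established.
T22 would need V31 (R5), but V31 is never established.
None of the 3 are reached.

0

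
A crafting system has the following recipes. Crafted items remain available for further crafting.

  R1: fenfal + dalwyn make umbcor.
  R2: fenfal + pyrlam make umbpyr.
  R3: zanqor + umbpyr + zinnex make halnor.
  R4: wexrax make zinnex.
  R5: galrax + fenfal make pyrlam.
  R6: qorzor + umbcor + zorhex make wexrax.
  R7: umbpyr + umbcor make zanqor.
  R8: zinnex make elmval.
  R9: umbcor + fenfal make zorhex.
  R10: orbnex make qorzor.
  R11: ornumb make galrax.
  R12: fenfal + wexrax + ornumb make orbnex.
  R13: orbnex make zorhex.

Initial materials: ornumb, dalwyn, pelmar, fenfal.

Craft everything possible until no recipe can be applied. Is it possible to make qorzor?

No

qorzor would need orbnex (R10), but orbnex is never obtained.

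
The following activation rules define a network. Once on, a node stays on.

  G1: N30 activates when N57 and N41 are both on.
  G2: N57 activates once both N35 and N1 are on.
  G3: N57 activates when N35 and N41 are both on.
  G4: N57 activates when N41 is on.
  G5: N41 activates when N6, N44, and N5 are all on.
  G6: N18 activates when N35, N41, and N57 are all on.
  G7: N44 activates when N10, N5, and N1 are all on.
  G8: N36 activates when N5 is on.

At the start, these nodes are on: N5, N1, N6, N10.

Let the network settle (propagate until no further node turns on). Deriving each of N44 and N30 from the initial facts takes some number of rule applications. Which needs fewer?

N44: N10, N5, and N1 are on, so N44 activates (G7). [1 rule application]
N30: N10, N5, and N1 are on, so N44 activates (G7). N6, N44, and N5 are on, so N41 activates (G5). G4: N41 on → N57 on. G1: N57 and N41 on → N30 on. [4 rule applications]
N44 needs fewer.

N44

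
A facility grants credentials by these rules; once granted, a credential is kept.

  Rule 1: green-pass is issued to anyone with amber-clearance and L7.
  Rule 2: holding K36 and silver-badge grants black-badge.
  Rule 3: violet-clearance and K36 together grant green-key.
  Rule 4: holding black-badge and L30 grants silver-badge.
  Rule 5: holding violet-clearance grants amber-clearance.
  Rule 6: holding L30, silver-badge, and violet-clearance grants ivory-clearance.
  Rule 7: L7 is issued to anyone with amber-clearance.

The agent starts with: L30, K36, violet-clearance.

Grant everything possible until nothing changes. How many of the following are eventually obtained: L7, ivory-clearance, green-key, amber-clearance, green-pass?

Holding violet-clearance and K36 grants green-key (Rule 3).
Holding violet-clearance grants amber-clearance (Rule 5).
Holding amber-clearance grants L7 (Rule 7).
Holding amber-clearance and L7 grants green-pass (Rule 1).
L7: reached.
ivory-clearance would need L30, silver-badge, and violet-clearance (Rule 6), but silver-badge is never granted.
green-key: reached.
amber-clearance: reached.
green-pass: reached.
Reached: L7, green-key, amber-clearance, and green-pass — 4 of the 5.

4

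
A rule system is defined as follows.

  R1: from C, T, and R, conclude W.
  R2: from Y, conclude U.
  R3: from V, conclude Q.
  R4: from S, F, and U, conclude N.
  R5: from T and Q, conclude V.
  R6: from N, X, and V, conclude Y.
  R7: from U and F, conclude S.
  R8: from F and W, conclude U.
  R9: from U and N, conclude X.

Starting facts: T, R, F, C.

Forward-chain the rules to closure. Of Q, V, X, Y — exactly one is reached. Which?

X

C, T, and R hold, so W follows (R1).
From F and W, R8 gives U.
From U and F, R7 gives S.
From S, F, and U, R4 gives N.
U and N hold, so X follows (R9).
Y would need N, X, and V (R6), but V is never established. Q would need V (R3), but V is never established. V would need T and Q (R5), but Q is never established.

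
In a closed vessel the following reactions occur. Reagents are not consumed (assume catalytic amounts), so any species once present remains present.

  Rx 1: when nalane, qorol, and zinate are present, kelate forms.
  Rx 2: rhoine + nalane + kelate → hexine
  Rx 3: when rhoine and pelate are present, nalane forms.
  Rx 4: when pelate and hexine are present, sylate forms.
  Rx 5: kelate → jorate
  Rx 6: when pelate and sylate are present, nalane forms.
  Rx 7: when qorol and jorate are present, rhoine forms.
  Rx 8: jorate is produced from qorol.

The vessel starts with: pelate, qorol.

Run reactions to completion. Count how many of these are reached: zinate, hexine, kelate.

0

No rule produces zinate, and it is not given.
hexine would need rhoine, nalane, and kelate (Rx 2), but kelate never forms.
kelate would need nalane, qorol, and zinate (Rx 1), but zinate never forms.
None of the 3 are reached.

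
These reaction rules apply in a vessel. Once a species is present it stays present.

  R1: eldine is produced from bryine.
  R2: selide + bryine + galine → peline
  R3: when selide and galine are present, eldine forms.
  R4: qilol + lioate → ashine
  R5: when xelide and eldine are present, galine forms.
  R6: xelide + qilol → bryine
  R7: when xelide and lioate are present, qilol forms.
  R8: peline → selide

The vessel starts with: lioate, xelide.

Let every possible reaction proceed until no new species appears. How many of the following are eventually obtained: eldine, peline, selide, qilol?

xelide and lioate present → qilol forms (R7).
xelide and qilol present → bryine forms (R6).
bryine present → eldine forms (R1).
eldine: reached.
peline would need selide, bryine, and galine (R2), but selide never forms.
selide would need peline (R8), but peline never forms.
qilol: reached.
Reached: eldine and qilol — 2 of the 4.

2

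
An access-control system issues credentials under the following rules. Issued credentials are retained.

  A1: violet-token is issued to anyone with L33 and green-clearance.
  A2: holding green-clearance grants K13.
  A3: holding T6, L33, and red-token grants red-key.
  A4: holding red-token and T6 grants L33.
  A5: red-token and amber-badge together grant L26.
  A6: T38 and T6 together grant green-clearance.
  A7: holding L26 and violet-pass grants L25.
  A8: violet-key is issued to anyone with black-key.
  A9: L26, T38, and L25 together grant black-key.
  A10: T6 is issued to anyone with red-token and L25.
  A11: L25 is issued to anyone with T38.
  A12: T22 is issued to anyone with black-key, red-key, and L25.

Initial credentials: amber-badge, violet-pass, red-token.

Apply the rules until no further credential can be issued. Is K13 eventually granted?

No

K13 would need green-clearance (A2), but green-clearance is never granted.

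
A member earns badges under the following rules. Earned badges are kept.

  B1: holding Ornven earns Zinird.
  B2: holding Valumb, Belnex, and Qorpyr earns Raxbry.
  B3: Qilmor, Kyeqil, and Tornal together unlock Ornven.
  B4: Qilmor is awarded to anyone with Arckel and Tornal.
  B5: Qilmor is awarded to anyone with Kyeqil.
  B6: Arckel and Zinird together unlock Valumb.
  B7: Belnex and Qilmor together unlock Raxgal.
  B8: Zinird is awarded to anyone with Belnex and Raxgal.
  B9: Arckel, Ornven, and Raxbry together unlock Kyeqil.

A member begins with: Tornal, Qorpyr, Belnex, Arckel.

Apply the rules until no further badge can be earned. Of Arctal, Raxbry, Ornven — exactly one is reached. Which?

Raxbry

With Arckel and Tornal, Qilmor is earned (B4).
With Belnex and Qilmor, Raxgal is earned (B7).
With Belnex and Raxgal, Zinird is earned (B8).
With Arckel and Zinird, Valumb is earned (B6).
With Valumb, Belnex, and Qorpyr, Raxbry is earned (B2).
No rule produces Arctal, and it is not given. Ornven would need Qilmor, Kyeqil, and Tornal (B3), but Kyeqil is never earned.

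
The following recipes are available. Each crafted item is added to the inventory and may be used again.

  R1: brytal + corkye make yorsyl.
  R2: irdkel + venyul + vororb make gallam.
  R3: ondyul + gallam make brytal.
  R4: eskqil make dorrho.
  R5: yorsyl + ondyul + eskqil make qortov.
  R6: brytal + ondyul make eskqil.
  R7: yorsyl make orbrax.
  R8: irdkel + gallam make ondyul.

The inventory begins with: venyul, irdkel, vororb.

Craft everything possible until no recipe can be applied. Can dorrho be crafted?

Yes

Using R2, irdkel, venyul, and vororb make gallam.
Using R8, irdkel and gallam make ondyul.
ondyul + gallam → brytal (R3).
brytal + ondyul → eskqil (R6).
Using R4, eskqil makes dorrho.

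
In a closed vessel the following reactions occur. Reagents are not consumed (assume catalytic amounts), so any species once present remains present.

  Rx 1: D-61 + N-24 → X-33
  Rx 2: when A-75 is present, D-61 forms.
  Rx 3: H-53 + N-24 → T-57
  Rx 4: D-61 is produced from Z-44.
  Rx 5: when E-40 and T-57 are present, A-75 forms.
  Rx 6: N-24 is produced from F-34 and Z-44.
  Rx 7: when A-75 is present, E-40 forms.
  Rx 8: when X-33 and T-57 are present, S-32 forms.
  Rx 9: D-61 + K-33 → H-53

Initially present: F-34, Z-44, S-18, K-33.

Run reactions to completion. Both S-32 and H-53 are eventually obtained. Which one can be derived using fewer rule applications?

H-53

H-53: Z-44 present → D-61 forms (Rx 4). D-61 and K-33 present → H-53 forms (Rx 9). [2 rule applications]
S-32: F-34 and Z-44 present → N-24 forms (Rx 6). Z-44 present → D-61 forms (Rx 4). D-61 and K-33 present → H-53 forms (Rx 9). D-61 and N-24 present → X-33 forms (Rx 1). H-53 and N-24 present → T-57 forms (Rx 3). X-33 and T-57 present → S-32 forms (Rx 8). [6 rule applications]
H-53 needs fewer.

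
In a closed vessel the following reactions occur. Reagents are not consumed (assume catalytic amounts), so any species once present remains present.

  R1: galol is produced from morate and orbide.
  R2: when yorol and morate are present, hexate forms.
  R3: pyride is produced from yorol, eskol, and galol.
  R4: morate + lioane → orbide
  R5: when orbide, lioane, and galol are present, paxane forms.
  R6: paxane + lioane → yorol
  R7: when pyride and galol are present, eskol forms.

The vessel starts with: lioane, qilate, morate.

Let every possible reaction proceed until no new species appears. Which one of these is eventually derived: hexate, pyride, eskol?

hexate

morate and lioane present → orbide forms (R4).
morate and orbide present → galol forms (R1).
orbide, lioane, and galol present → paxane forms (R5).
paxane and lioane present → yorol forms (R6).
yorol and morate present → hexate forms (R2).
pyride would need yorol, eskol, and galol (R3), but eskol never forms. eskol would need pyride and galol (R7), but pyride never forms.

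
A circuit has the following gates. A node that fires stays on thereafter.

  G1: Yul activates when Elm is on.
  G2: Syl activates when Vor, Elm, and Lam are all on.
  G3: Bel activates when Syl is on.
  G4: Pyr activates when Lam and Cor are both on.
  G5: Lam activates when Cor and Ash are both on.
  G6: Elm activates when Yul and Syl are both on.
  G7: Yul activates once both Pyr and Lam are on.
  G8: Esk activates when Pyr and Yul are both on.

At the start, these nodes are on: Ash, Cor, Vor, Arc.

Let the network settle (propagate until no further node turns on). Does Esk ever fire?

Yes

Cor and Ash are on, so Lam activates (G5).
Lam and Cor are on, so Pyr activates (G4).
G7: Pyr and Lam on → Yul on.
G8: Pyr and Yul on → Esk on.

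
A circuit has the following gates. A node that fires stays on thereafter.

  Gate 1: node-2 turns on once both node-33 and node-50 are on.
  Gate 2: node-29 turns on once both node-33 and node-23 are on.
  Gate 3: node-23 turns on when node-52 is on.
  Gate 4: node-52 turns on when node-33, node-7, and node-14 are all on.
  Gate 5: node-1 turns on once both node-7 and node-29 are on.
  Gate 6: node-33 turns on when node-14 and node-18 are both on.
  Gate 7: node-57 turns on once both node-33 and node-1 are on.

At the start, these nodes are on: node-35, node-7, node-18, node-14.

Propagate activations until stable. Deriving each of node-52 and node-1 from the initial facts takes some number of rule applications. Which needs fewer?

node-52

node-52: Gate 6: node-14 and node-18 on → node-33 on. node-33, node-7, and node-14 are on, so node-52 turns on (Gate 4). [2 rule applications]
node-1: node-14 and node-18 are on, so node-33 turns on (Gate 6). Gate 4: node-33, node-7, and node-14 on → node-52 on. Gate 3: node-52 on → node-23 on. node-33 and node-23 are on, so node-29 turns on (Gate 2). node-7 and node-29 are on, so node-1 turns on (Gate 5). [5 rule applications]
node-52 needs fewer.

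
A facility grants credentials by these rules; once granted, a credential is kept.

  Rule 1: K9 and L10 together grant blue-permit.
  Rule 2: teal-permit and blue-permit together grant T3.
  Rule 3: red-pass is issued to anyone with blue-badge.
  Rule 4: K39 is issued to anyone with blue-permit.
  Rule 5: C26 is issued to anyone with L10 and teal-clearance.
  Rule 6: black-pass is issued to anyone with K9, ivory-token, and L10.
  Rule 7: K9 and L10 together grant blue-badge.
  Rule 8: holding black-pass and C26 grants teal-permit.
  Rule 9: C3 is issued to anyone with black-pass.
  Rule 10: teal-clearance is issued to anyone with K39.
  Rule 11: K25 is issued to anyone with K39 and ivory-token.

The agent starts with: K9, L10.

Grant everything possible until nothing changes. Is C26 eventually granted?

Holding K9 and L10 grants blue-permit (Rule 1).
Holding blue-permit grants K39 (Rule 4).
Holding K39 grants teal-clearance (Rule 10).
Holding L10 and teal-clearance grants C26 (Rule 5).

Yes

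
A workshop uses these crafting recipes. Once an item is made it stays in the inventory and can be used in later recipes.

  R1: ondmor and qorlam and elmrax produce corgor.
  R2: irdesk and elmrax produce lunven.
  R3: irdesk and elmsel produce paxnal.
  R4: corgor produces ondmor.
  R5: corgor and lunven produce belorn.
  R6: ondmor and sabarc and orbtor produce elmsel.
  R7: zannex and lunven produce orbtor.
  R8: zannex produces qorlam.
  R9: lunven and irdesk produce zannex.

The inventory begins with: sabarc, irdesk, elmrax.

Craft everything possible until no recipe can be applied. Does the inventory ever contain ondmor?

No

ondmor would need corgor (R4), but corgor is never obtained.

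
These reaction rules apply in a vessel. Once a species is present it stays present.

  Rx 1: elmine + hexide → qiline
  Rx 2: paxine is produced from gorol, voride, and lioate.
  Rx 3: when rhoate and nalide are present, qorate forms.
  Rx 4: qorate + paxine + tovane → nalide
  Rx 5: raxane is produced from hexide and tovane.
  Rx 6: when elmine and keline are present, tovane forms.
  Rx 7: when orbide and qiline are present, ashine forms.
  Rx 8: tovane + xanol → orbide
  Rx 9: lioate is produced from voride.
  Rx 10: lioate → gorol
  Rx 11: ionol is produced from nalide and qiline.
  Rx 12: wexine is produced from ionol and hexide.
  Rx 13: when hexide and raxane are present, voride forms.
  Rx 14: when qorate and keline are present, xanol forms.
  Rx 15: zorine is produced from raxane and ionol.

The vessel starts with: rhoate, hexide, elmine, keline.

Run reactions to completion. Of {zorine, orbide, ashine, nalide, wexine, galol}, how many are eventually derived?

zorine would need raxane and ionol (Rx 15), but ionol never forms.
orbide would need tovane and xanol (Rx 8), but xanol never forms.
ashine would need orbide and qiline (Rx 7), but orbide never forms.
nalide would need qorate, paxine, and tovane (Rx 4), but qorate never forms.
wexine would need ionol and hexide (Rx 12), but ionol never forms.
No rule produces galol, and it is not given.
None of the 6 are reached.

0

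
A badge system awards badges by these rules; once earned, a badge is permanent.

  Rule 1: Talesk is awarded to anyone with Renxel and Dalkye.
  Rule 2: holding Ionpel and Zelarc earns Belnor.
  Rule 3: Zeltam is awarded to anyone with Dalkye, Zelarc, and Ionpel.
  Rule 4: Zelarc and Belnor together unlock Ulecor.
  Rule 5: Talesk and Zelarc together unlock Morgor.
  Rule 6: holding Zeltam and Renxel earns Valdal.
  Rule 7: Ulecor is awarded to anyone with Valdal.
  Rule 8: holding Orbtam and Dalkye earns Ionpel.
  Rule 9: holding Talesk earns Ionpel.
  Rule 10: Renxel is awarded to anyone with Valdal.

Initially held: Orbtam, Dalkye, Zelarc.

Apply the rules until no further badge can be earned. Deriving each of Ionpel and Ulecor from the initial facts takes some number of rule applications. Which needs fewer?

Ionpel

Ionpel: With Orbtam and Dalkye, Ionpel is earned (Rule 8). [1 rule application]
Ulecor: With Orbtam and Dalkye, Ionpel is earned (Rule 8). With Ionpel and Zelarc, Belnor is earned (Rule 2). With Zelarc and Belnor, Ulecor is earned (Rule 4). [3 rule applications]
Ionpel needs fewer.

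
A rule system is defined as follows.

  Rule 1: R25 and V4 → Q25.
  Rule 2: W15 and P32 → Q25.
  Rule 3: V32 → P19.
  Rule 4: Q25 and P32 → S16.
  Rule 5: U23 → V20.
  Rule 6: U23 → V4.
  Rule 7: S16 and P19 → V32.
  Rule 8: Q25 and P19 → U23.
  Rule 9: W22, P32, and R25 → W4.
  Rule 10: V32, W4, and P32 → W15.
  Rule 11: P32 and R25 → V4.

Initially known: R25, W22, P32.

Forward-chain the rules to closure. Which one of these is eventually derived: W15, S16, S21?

P32 and R25 hold, so V4 follows (Rule 11).
R25 and V4 hold, so Q25 follows (Rule 1).
From Q25 and P32, Rule 4 gives S16.
No rule produces S21, and it is not given. W15 would need V32, W4, and P32 (Rule 10), but V32 is never established.

S16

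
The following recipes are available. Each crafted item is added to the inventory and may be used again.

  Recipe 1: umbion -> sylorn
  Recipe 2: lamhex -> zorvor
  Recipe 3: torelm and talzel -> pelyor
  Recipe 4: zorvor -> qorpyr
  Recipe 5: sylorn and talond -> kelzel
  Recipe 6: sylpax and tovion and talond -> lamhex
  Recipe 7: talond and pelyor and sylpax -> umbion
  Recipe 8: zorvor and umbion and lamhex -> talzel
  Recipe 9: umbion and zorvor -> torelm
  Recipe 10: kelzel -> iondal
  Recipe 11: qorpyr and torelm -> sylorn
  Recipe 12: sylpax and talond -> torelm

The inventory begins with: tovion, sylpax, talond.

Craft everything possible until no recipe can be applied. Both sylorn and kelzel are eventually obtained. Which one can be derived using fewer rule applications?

sylorn: sylpax and tovion and talond -> lamhex (Recipe 6). Using Recipe 12, sylpax and talond make torelm. Using Recipe 2, lamhex makes zorvor. zorvor -> qorpyr (Recipe 4). Using Recipe 11, qorpyr and torelm make sylorn. [5 rule applications]
kelzel: Using Recipe 6, sylpax, tovion, and talond make lamhex. sylpax and talond -> torelm (Recipe 12). Using Recipe 2, lamhex makes zorvor. Using Recipe 4, zorvor makes qorpyr. Using Recipe 11, qorpyr and torelm make sylorn. Using Recipe 5, sylorn and talond make kelzel. [6 rule applications]
sylorn needs fewer.

sylorn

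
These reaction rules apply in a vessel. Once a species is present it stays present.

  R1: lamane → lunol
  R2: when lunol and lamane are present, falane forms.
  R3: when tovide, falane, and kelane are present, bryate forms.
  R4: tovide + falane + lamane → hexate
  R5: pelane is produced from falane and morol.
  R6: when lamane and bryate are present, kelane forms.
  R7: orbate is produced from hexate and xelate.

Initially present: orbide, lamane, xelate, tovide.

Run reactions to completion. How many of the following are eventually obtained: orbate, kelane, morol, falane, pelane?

2

lamane present → lunol forms (R1).
lunol and lamane present → falane forms (R2).
tovide, falane, and lamane present → hexate forms (R4).
hexate and xelate present → orbate forms (R7).
orbate: reached.
kelane would need lamane and bryate (R6), but bryate never forms.
No rule produces morol, and it is not given.
falane: reached.
pelane would need falane and morol (R5), but morol never forms.
Reached: orbate and falane — 2 of the 5.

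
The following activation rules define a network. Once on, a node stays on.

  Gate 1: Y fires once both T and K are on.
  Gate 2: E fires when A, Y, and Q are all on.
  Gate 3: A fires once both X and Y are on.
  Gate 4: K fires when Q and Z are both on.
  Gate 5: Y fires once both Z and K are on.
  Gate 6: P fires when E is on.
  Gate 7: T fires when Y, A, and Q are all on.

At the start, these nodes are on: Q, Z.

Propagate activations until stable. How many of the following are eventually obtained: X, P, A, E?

0

No rule produces X, and it is not given.
P would need E (Gate 6), but E never turns on.
A would need X and Y (Gate 3), but X never turns on.
E would need A, Y, and Q (Gate 2), but A never turns on.
None of the 4 are reached.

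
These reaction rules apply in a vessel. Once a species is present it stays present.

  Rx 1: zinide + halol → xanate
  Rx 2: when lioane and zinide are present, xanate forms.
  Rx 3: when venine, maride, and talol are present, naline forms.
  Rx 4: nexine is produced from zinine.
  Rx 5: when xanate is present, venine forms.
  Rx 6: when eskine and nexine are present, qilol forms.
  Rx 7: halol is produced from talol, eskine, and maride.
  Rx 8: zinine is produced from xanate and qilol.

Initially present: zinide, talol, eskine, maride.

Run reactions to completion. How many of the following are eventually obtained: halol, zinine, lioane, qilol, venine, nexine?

talol, eskine, and maride present → halol forms (Rx 7).
zinide and halol present → xanate forms (Rx 1).
xanate present → venine forms (Rx 5).
halol: reached.
zinine would need xanate and qilol (Rx 8), but qilol never forms.
No rule produces lioane, and it is not given.
qilol would need eskine and nexine (Rx 6), but nexine never forms.
venine: reached.
nexine would need zinine (Rx 4), but zinine never forms.
Reached: halol and venine — 2 of the 6.

2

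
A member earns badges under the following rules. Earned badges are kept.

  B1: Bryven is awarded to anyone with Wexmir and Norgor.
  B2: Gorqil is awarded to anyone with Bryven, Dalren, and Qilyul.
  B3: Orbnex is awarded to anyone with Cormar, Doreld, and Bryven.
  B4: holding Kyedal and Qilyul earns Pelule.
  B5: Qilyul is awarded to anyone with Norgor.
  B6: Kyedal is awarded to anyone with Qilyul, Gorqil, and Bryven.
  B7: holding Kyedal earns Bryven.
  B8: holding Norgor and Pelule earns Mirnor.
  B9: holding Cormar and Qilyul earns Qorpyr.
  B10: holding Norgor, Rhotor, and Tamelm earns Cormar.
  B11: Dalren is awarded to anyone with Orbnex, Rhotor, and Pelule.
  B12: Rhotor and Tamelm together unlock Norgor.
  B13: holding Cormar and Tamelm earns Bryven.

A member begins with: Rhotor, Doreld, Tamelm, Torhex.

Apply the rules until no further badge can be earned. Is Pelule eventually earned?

Pelule would need Kyedal and Qilyul (B4), but Kyedal is never earned.

No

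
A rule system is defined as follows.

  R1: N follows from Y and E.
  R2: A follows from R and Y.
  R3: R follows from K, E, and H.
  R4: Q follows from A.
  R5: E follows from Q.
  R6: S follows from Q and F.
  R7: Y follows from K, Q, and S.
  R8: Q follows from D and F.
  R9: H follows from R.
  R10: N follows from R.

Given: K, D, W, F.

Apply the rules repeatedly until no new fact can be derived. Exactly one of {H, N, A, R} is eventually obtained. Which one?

N

From D and F, R8 gives Q.
Q and F hold, so S follows (R6).
From Q, R5 gives E.
From K, Q, and S, R7 gives Y.
Y and E hold, so N follows (R1).
A would need R and Y (R2), but R is never established. R would need K, E, and H (R3), but H is never established. H would need R (R9), but R is never established.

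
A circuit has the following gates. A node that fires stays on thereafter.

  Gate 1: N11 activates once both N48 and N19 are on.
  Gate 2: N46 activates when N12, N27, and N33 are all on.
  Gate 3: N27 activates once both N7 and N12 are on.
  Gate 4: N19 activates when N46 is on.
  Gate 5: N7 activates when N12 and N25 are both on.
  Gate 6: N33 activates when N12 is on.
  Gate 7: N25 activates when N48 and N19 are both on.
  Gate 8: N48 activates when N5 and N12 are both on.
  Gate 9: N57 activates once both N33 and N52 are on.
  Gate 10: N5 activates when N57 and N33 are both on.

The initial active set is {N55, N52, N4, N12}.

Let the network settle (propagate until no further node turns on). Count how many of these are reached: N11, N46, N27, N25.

0

N11 would need N48 and N19 (Gate 1), but N19 never turns on.
N46 would need N12, N27, and N33 (Gate 2), but N27 never turns on.
N27 would need N7 and N12 (Gate 3), but N7 never turns on.
N25 would need N48 and N19 (Gate 7), but N19 never turns on.
None of the 4 are reached.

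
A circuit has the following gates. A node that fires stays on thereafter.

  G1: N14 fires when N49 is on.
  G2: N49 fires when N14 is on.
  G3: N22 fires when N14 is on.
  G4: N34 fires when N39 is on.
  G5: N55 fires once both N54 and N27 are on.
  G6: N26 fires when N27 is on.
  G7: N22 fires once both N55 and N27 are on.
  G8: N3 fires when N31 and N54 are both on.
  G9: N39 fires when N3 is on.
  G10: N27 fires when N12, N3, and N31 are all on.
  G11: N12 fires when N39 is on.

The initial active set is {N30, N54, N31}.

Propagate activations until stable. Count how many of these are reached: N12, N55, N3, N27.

G8: N31 and N54 on → N3 on.
N3 is on, so N39 fires (G9).
N39 is on, so N12 fires (G11).
G10: N12, N3, and N31 on → N27 on.
N54 and N27 are on, so N55 fires (G5).
N12: reached.
N55: reached.
N3: reached.
N27: reached.
All 4 are reached.

4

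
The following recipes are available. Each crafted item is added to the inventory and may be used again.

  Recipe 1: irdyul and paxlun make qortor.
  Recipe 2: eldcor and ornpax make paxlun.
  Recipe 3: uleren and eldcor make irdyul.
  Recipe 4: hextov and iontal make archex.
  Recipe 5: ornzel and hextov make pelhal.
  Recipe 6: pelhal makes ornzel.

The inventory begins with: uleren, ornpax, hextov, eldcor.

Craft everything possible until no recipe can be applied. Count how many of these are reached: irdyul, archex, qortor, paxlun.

Using Recipe 3, uleren and eldcor make irdyul.
Using Recipe 2, eldcor and ornpax make paxlun.
Using Recipe 1, irdyul and paxlun make qortor.
irdyul: reached.
archex would need hextov and iontal (Recipe 4), but iontal is never obtained.
qortor: reached.
paxlun: reached.
Reached: irdyul, qortor, and paxlun — 3 of the 4.

3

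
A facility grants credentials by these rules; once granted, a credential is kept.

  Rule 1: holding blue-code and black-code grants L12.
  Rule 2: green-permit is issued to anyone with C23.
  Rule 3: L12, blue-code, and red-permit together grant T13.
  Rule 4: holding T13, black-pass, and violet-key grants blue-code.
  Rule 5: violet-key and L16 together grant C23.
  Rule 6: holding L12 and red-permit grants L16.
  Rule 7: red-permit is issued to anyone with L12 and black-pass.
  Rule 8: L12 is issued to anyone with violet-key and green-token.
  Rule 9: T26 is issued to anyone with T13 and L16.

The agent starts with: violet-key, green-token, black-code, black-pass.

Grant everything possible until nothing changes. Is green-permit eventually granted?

Holding violet-key and green-token grants L12 (Rule 8).
Holding L12 and black-pass grants red-permit (Rule 7).
Holding L12 and red-permit grants L16 (Rule 6).
Holding violet-key and L16 grants C23 (Rule 5).
Holding C23 grants green-permit (Rule 2).

Yes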